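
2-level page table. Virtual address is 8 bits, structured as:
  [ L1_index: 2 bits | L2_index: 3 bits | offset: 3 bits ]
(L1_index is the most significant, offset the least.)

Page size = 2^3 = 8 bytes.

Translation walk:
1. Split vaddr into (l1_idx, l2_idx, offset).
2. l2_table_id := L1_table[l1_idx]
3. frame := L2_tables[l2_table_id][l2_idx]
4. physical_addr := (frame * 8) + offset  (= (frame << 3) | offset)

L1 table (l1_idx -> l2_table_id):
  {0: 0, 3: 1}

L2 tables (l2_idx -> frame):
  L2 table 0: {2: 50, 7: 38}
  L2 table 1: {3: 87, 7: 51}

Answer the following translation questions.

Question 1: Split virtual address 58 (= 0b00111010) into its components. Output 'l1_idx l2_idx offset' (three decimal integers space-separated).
vaddr = 58 = 0b00111010
  top 2 bits -> l1_idx = 0
  next 3 bits -> l2_idx = 7
  bottom 3 bits -> offset = 2

Answer: 0 7 2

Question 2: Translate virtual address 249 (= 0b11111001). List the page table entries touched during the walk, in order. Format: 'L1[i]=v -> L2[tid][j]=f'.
Answer: L1[3]=1 -> L2[1][7]=51

Derivation:
vaddr = 249 = 0b11111001
Split: l1_idx=3, l2_idx=7, offset=1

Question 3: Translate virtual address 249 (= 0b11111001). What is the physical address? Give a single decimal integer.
vaddr = 249 = 0b11111001
Split: l1_idx=3, l2_idx=7, offset=1
L1[3] = 1
L2[1][7] = 51
paddr = 51 * 8 + 1 = 409

Answer: 409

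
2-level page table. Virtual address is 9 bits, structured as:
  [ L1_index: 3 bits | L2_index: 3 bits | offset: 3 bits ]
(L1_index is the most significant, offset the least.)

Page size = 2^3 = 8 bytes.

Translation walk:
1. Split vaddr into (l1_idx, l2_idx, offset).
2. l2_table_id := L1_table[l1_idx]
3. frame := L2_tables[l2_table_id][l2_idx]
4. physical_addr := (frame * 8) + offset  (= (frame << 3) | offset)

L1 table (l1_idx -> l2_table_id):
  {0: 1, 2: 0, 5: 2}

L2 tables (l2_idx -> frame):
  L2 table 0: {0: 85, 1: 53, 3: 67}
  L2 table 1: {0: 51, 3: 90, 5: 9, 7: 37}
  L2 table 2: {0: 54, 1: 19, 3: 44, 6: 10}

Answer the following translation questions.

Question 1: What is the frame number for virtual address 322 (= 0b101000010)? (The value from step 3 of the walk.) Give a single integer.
vaddr = 322: l1_idx=5, l2_idx=0
L1[5] = 2; L2[2][0] = 54

Answer: 54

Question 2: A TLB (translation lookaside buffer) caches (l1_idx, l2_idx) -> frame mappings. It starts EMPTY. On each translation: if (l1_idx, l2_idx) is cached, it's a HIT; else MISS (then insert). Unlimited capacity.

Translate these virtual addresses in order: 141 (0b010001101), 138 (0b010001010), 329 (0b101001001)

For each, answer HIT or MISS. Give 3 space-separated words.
Answer: MISS HIT MISS

Derivation:
vaddr=141: (2,1) not in TLB -> MISS, insert
vaddr=138: (2,1) in TLB -> HIT
vaddr=329: (5,1) not in TLB -> MISS, insert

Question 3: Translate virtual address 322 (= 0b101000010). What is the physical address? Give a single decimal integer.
Answer: 434

Derivation:
vaddr = 322 = 0b101000010
Split: l1_idx=5, l2_idx=0, offset=2
L1[5] = 2
L2[2][0] = 54
paddr = 54 * 8 + 2 = 434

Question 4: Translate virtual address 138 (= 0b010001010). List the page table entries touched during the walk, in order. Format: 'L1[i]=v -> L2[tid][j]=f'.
Answer: L1[2]=0 -> L2[0][1]=53

Derivation:
vaddr = 138 = 0b010001010
Split: l1_idx=2, l2_idx=1, offset=2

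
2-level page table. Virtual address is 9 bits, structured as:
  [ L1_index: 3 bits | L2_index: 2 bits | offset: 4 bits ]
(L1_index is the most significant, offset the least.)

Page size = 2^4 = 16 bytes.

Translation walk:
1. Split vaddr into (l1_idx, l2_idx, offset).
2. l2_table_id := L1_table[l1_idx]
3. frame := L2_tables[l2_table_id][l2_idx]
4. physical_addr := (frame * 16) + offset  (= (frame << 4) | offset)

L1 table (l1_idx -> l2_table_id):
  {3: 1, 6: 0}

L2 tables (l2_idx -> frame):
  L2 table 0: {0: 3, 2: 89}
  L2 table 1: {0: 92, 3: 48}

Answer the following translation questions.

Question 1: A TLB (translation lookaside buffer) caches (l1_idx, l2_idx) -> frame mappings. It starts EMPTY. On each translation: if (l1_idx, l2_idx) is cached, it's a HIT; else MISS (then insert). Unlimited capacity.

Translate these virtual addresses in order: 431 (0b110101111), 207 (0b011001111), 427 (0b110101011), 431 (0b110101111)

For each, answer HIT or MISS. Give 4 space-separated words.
Answer: MISS MISS HIT HIT

Derivation:
vaddr=431: (6,2) not in TLB -> MISS, insert
vaddr=207: (3,0) not in TLB -> MISS, insert
vaddr=427: (6,2) in TLB -> HIT
vaddr=431: (6,2) in TLB -> HIT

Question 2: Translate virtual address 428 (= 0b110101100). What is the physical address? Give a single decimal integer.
Answer: 1436

Derivation:
vaddr = 428 = 0b110101100
Split: l1_idx=6, l2_idx=2, offset=12
L1[6] = 0
L2[0][2] = 89
paddr = 89 * 16 + 12 = 1436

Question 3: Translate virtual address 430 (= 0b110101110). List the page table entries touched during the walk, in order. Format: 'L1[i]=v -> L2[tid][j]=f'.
vaddr = 430 = 0b110101110
Split: l1_idx=6, l2_idx=2, offset=14

Answer: L1[6]=0 -> L2[0][2]=89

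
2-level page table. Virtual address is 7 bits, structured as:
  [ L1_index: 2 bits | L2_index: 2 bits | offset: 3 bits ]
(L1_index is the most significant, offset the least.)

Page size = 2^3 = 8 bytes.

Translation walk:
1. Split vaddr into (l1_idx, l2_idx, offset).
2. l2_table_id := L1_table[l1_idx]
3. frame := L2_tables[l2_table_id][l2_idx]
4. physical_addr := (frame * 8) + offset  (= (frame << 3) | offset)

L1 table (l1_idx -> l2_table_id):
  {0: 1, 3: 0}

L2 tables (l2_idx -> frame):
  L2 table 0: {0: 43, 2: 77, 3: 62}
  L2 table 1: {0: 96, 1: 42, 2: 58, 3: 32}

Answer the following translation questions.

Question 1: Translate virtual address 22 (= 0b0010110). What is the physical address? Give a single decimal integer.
Answer: 470

Derivation:
vaddr = 22 = 0b0010110
Split: l1_idx=0, l2_idx=2, offset=6
L1[0] = 1
L2[1][2] = 58
paddr = 58 * 8 + 6 = 470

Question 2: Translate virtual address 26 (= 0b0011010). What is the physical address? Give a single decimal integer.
Answer: 258

Derivation:
vaddr = 26 = 0b0011010
Split: l1_idx=0, l2_idx=3, offset=2
L1[0] = 1
L2[1][3] = 32
paddr = 32 * 8 + 2 = 258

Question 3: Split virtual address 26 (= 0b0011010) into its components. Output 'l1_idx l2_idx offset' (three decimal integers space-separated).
Answer: 0 3 2

Derivation:
vaddr = 26 = 0b0011010
  top 2 bits -> l1_idx = 0
  next 2 bits -> l2_idx = 3
  bottom 3 bits -> offset = 2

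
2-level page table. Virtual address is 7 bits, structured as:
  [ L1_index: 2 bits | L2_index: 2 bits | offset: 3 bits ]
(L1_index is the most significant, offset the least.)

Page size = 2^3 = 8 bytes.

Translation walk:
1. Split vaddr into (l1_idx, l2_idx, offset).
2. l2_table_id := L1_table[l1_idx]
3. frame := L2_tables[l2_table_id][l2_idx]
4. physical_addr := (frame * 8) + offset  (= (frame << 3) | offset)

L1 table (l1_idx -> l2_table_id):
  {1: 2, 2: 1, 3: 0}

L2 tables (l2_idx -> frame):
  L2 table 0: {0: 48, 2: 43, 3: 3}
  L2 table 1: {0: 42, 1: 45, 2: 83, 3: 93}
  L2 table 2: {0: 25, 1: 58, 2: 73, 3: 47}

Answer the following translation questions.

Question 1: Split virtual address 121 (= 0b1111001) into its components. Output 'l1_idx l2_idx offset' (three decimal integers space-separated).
Answer: 3 3 1

Derivation:
vaddr = 121 = 0b1111001
  top 2 bits -> l1_idx = 3
  next 2 bits -> l2_idx = 3
  bottom 3 bits -> offset = 1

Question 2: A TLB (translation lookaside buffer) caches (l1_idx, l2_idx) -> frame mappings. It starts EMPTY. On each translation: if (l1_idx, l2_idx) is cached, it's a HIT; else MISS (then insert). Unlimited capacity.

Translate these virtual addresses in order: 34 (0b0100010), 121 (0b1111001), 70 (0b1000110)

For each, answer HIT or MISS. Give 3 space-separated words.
vaddr=34: (1,0) not in TLB -> MISS, insert
vaddr=121: (3,3) not in TLB -> MISS, insert
vaddr=70: (2,0) not in TLB -> MISS, insert

Answer: MISS MISS MISS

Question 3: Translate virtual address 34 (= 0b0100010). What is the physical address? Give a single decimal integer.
Answer: 202

Derivation:
vaddr = 34 = 0b0100010
Split: l1_idx=1, l2_idx=0, offset=2
L1[1] = 2
L2[2][0] = 25
paddr = 25 * 8 + 2 = 202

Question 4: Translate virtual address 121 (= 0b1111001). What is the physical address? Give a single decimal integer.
Answer: 25

Derivation:
vaddr = 121 = 0b1111001
Split: l1_idx=3, l2_idx=3, offset=1
L1[3] = 0
L2[0][3] = 3
paddr = 3 * 8 + 1 = 25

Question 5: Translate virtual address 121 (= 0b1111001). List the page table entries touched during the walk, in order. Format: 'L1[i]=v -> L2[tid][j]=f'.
Answer: L1[3]=0 -> L2[0][3]=3

Derivation:
vaddr = 121 = 0b1111001
Split: l1_idx=3, l2_idx=3, offset=1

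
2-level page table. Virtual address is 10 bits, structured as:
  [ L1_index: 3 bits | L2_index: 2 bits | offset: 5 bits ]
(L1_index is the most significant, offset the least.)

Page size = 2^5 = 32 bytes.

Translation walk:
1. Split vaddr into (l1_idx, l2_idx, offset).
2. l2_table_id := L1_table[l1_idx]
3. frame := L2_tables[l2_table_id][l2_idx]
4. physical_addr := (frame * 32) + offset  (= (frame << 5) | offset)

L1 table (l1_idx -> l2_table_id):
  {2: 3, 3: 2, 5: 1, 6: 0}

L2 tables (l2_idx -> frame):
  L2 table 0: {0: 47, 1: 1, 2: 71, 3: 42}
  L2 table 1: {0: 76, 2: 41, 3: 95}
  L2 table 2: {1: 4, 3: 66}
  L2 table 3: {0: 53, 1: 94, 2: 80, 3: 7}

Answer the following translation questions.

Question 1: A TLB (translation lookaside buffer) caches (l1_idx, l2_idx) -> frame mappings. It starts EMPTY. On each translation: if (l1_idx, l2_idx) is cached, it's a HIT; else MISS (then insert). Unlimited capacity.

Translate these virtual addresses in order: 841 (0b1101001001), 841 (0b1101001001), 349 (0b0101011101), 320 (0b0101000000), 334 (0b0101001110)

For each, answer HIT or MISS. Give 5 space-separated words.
Answer: MISS HIT MISS HIT HIT

Derivation:
vaddr=841: (6,2) not in TLB -> MISS, insert
vaddr=841: (6,2) in TLB -> HIT
vaddr=349: (2,2) not in TLB -> MISS, insert
vaddr=320: (2,2) in TLB -> HIT
vaddr=334: (2,2) in TLB -> HIT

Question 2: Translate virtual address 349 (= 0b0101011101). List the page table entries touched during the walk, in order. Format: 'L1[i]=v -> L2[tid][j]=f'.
vaddr = 349 = 0b0101011101
Split: l1_idx=2, l2_idx=2, offset=29

Answer: L1[2]=3 -> L2[3][2]=80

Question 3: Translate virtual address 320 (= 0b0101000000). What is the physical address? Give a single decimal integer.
vaddr = 320 = 0b0101000000
Split: l1_idx=2, l2_idx=2, offset=0
L1[2] = 3
L2[3][2] = 80
paddr = 80 * 32 + 0 = 2560

Answer: 2560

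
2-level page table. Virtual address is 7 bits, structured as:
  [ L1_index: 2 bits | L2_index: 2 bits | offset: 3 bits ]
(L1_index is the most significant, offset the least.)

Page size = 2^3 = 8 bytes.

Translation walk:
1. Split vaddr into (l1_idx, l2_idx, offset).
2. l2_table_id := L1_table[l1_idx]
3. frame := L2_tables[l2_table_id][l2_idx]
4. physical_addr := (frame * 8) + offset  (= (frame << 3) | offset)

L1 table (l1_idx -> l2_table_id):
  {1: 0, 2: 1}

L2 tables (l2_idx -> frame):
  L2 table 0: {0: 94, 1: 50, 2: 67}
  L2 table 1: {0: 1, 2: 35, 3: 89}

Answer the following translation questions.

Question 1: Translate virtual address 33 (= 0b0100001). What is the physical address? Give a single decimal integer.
Answer: 753

Derivation:
vaddr = 33 = 0b0100001
Split: l1_idx=1, l2_idx=0, offset=1
L1[1] = 0
L2[0][0] = 94
paddr = 94 * 8 + 1 = 753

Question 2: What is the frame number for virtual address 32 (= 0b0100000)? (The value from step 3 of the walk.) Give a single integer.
Answer: 94

Derivation:
vaddr = 32: l1_idx=1, l2_idx=0
L1[1] = 0; L2[0][0] = 94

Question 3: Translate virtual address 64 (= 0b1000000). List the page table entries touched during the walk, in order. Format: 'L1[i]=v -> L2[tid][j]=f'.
vaddr = 64 = 0b1000000
Split: l1_idx=2, l2_idx=0, offset=0

Answer: L1[2]=1 -> L2[1][0]=1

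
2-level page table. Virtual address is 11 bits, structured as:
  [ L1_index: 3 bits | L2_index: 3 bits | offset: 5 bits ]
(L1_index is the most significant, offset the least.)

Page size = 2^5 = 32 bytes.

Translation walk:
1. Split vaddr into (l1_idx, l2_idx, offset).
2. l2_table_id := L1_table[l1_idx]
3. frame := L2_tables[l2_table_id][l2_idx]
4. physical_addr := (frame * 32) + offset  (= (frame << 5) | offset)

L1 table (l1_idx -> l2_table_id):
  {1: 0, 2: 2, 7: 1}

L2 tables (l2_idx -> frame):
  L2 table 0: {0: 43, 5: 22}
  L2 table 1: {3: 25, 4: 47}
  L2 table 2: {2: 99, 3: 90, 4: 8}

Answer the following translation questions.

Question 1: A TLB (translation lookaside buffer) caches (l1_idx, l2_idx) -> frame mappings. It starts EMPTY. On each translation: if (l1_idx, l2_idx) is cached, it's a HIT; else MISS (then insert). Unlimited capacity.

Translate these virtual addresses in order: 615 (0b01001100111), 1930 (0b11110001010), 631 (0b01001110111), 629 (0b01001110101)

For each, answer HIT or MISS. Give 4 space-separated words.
Answer: MISS MISS HIT HIT

Derivation:
vaddr=615: (2,3) not in TLB -> MISS, insert
vaddr=1930: (7,4) not in TLB -> MISS, insert
vaddr=631: (2,3) in TLB -> HIT
vaddr=629: (2,3) in TLB -> HIT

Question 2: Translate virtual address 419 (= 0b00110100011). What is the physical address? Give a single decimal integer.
Answer: 707

Derivation:
vaddr = 419 = 0b00110100011
Split: l1_idx=1, l2_idx=5, offset=3
L1[1] = 0
L2[0][5] = 22
paddr = 22 * 32 + 3 = 707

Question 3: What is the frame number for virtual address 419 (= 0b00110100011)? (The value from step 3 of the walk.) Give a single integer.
vaddr = 419: l1_idx=1, l2_idx=5
L1[1] = 0; L2[0][5] = 22

Answer: 22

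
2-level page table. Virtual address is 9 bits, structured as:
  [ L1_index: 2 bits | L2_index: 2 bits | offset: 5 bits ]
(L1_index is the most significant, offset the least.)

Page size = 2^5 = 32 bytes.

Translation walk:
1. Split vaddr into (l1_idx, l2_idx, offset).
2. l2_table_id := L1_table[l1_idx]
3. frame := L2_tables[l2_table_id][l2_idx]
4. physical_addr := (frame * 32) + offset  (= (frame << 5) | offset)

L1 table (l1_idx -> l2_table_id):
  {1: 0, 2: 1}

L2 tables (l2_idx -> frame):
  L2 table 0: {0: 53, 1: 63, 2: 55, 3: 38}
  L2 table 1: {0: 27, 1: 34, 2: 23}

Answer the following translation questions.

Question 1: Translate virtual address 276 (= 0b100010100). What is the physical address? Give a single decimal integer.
vaddr = 276 = 0b100010100
Split: l1_idx=2, l2_idx=0, offset=20
L1[2] = 1
L2[1][0] = 27
paddr = 27 * 32 + 20 = 884

Answer: 884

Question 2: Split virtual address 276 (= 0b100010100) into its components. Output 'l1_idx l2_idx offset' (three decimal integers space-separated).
vaddr = 276 = 0b100010100
  top 2 bits -> l1_idx = 2
  next 2 bits -> l2_idx = 0
  bottom 5 bits -> offset = 20

Answer: 2 0 20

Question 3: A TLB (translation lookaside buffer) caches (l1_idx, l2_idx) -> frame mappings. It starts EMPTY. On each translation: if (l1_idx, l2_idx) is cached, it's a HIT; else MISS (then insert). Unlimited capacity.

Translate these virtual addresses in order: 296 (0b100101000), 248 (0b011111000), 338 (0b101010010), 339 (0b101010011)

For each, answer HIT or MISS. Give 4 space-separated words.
Answer: MISS MISS MISS HIT

Derivation:
vaddr=296: (2,1) not in TLB -> MISS, insert
vaddr=248: (1,3) not in TLB -> MISS, insert
vaddr=338: (2,2) not in TLB -> MISS, insert
vaddr=339: (2,2) in TLB -> HIT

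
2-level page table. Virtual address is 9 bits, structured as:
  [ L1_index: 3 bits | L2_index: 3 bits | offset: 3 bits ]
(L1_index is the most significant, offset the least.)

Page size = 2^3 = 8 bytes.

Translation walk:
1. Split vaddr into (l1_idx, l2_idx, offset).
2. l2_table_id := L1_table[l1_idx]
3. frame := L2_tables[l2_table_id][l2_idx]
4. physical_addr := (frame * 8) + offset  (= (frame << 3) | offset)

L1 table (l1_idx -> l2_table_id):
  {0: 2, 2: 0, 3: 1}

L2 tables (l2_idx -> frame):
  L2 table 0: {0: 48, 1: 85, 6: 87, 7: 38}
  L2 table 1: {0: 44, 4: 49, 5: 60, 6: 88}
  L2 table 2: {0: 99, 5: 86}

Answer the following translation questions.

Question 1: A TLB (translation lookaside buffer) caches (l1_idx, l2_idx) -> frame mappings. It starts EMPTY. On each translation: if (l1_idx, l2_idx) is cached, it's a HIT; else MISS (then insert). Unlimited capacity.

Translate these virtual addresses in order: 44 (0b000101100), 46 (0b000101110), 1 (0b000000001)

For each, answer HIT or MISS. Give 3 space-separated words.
Answer: MISS HIT MISS

Derivation:
vaddr=44: (0,5) not in TLB -> MISS, insert
vaddr=46: (0,5) in TLB -> HIT
vaddr=1: (0,0) not in TLB -> MISS, insert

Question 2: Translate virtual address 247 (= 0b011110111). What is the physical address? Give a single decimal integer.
Answer: 711

Derivation:
vaddr = 247 = 0b011110111
Split: l1_idx=3, l2_idx=6, offset=7
L1[3] = 1
L2[1][6] = 88
paddr = 88 * 8 + 7 = 711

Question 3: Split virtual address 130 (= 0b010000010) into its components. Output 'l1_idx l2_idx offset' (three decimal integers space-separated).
Answer: 2 0 2

Derivation:
vaddr = 130 = 0b010000010
  top 3 bits -> l1_idx = 2
  next 3 bits -> l2_idx = 0
  bottom 3 bits -> offset = 2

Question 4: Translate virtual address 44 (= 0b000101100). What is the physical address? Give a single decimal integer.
Answer: 692

Derivation:
vaddr = 44 = 0b000101100
Split: l1_idx=0, l2_idx=5, offset=4
L1[0] = 2
L2[2][5] = 86
paddr = 86 * 8 + 4 = 692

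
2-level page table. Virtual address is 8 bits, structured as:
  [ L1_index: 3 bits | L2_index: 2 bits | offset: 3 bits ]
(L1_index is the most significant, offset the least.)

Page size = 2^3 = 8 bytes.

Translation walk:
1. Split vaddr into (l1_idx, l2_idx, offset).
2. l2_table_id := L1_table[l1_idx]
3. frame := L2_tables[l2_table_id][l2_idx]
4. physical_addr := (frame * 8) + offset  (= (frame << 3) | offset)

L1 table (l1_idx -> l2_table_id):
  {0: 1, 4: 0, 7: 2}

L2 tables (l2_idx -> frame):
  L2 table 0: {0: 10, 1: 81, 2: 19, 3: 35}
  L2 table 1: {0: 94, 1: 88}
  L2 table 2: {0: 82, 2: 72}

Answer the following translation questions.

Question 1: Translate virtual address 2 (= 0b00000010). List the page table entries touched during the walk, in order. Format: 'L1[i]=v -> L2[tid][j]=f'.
Answer: L1[0]=1 -> L2[1][0]=94

Derivation:
vaddr = 2 = 0b00000010
Split: l1_idx=0, l2_idx=0, offset=2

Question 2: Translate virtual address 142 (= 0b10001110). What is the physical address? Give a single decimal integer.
vaddr = 142 = 0b10001110
Split: l1_idx=4, l2_idx=1, offset=6
L1[4] = 0
L2[0][1] = 81
paddr = 81 * 8 + 6 = 654

Answer: 654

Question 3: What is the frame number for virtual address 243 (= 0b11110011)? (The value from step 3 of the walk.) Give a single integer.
vaddr = 243: l1_idx=7, l2_idx=2
L1[7] = 2; L2[2][2] = 72

Answer: 72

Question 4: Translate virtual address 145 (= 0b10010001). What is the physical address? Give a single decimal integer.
vaddr = 145 = 0b10010001
Split: l1_idx=4, l2_idx=2, offset=1
L1[4] = 0
L2[0][2] = 19
paddr = 19 * 8 + 1 = 153

Answer: 153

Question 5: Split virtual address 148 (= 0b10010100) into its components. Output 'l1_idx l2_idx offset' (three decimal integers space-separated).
Answer: 4 2 4

Derivation:
vaddr = 148 = 0b10010100
  top 3 bits -> l1_idx = 4
  next 2 bits -> l2_idx = 2
  bottom 3 bits -> offset = 4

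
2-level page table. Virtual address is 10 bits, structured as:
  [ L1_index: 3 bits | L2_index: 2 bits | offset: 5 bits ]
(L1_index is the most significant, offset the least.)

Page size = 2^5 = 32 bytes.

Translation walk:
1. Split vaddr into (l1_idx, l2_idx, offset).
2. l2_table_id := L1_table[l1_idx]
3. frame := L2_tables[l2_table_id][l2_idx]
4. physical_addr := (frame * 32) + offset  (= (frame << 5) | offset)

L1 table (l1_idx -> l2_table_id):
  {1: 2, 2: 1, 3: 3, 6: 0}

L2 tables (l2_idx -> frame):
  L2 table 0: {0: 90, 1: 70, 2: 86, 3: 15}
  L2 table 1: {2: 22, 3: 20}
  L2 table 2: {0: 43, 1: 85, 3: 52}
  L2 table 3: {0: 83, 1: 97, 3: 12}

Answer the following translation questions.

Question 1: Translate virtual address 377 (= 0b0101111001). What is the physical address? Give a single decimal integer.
Answer: 665

Derivation:
vaddr = 377 = 0b0101111001
Split: l1_idx=2, l2_idx=3, offset=25
L1[2] = 1
L2[1][3] = 20
paddr = 20 * 32 + 25 = 665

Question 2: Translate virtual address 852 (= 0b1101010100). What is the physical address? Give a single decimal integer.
Answer: 2772

Derivation:
vaddr = 852 = 0b1101010100
Split: l1_idx=6, l2_idx=2, offset=20
L1[6] = 0
L2[0][2] = 86
paddr = 86 * 32 + 20 = 2772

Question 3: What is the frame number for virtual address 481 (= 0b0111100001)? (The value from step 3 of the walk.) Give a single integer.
Answer: 12

Derivation:
vaddr = 481: l1_idx=3, l2_idx=3
L1[3] = 3; L2[3][3] = 12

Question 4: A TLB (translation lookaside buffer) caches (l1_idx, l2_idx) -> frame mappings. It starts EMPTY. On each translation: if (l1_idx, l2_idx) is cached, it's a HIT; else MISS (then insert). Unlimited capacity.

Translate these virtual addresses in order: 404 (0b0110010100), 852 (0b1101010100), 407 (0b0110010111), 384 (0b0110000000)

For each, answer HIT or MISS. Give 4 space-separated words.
vaddr=404: (3,0) not in TLB -> MISS, insert
vaddr=852: (6,2) not in TLB -> MISS, insert
vaddr=407: (3,0) in TLB -> HIT
vaddr=384: (3,0) in TLB -> HIT

Answer: MISS MISS HIT HIT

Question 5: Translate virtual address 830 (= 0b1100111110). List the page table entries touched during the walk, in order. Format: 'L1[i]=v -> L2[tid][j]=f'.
vaddr = 830 = 0b1100111110
Split: l1_idx=6, l2_idx=1, offset=30

Answer: L1[6]=0 -> L2[0][1]=70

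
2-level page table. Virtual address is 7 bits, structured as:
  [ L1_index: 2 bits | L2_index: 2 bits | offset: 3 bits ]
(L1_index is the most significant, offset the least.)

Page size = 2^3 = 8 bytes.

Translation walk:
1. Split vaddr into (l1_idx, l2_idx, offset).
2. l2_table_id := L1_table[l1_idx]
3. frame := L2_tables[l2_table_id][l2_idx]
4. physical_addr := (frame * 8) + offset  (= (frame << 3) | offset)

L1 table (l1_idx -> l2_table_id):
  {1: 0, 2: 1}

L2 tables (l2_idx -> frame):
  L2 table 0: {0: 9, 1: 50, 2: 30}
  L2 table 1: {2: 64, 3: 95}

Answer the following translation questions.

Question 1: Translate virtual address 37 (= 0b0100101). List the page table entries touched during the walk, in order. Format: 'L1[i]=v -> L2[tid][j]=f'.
vaddr = 37 = 0b0100101
Split: l1_idx=1, l2_idx=0, offset=5

Answer: L1[1]=0 -> L2[0][0]=9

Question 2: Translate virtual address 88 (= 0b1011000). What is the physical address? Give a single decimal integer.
vaddr = 88 = 0b1011000
Split: l1_idx=2, l2_idx=3, offset=0
L1[2] = 1
L2[1][3] = 95
paddr = 95 * 8 + 0 = 760

Answer: 760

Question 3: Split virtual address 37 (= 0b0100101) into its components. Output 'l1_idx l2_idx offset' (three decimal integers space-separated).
Answer: 1 0 5

Derivation:
vaddr = 37 = 0b0100101
  top 2 bits -> l1_idx = 1
  next 2 bits -> l2_idx = 0
  bottom 3 bits -> offset = 5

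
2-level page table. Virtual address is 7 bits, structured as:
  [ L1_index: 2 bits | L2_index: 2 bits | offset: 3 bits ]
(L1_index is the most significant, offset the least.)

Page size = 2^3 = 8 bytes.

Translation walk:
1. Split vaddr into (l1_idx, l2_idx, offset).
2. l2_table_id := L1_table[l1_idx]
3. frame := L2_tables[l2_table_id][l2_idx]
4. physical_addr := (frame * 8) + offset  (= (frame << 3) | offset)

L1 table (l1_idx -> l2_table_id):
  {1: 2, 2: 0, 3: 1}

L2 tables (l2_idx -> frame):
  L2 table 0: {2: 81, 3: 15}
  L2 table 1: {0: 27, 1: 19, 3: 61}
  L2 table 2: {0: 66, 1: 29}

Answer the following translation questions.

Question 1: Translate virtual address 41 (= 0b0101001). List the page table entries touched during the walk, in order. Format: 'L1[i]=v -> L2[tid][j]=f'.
Answer: L1[1]=2 -> L2[2][1]=29

Derivation:
vaddr = 41 = 0b0101001
Split: l1_idx=1, l2_idx=1, offset=1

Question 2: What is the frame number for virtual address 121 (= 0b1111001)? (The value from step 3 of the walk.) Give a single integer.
Answer: 61

Derivation:
vaddr = 121: l1_idx=3, l2_idx=3
L1[3] = 1; L2[1][3] = 61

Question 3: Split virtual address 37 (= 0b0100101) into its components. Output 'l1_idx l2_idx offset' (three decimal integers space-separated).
vaddr = 37 = 0b0100101
  top 2 bits -> l1_idx = 1
  next 2 bits -> l2_idx = 0
  bottom 3 bits -> offset = 5

Answer: 1 0 5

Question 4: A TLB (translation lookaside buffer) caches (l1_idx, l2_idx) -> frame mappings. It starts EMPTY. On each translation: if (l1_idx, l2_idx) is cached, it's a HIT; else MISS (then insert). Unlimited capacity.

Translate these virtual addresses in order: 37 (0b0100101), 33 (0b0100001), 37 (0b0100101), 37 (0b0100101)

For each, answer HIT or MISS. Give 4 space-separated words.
Answer: MISS HIT HIT HIT

Derivation:
vaddr=37: (1,0) not in TLB -> MISS, insert
vaddr=33: (1,0) in TLB -> HIT
vaddr=37: (1,0) in TLB -> HIT
vaddr=37: (1,0) in TLB -> HIT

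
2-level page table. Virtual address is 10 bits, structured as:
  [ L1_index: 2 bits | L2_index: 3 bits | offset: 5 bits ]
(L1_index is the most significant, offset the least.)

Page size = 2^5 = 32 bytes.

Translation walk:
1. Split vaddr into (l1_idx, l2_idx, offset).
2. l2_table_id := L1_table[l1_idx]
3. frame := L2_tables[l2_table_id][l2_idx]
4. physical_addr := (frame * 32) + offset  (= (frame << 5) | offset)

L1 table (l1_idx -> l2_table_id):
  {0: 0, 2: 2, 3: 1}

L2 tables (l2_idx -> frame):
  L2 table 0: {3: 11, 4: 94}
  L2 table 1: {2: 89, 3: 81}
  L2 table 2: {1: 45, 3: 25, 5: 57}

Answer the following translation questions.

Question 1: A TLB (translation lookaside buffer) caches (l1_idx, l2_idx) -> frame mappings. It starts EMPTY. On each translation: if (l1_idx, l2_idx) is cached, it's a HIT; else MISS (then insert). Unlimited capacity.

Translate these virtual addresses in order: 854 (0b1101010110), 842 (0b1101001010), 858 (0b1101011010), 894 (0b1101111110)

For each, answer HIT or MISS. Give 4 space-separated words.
vaddr=854: (3,2) not in TLB -> MISS, insert
vaddr=842: (3,2) in TLB -> HIT
vaddr=858: (3,2) in TLB -> HIT
vaddr=894: (3,3) not in TLB -> MISS, insert

Answer: MISS HIT HIT MISS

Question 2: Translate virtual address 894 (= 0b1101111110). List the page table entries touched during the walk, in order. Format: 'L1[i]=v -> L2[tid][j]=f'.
Answer: L1[3]=1 -> L2[1][3]=81

Derivation:
vaddr = 894 = 0b1101111110
Split: l1_idx=3, l2_idx=3, offset=30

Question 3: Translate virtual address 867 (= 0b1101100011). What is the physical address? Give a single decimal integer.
vaddr = 867 = 0b1101100011
Split: l1_idx=3, l2_idx=3, offset=3
L1[3] = 1
L2[1][3] = 81
paddr = 81 * 32 + 3 = 2595

Answer: 2595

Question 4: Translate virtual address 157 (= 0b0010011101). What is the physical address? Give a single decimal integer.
Answer: 3037

Derivation:
vaddr = 157 = 0b0010011101
Split: l1_idx=0, l2_idx=4, offset=29
L1[0] = 0
L2[0][4] = 94
paddr = 94 * 32 + 29 = 3037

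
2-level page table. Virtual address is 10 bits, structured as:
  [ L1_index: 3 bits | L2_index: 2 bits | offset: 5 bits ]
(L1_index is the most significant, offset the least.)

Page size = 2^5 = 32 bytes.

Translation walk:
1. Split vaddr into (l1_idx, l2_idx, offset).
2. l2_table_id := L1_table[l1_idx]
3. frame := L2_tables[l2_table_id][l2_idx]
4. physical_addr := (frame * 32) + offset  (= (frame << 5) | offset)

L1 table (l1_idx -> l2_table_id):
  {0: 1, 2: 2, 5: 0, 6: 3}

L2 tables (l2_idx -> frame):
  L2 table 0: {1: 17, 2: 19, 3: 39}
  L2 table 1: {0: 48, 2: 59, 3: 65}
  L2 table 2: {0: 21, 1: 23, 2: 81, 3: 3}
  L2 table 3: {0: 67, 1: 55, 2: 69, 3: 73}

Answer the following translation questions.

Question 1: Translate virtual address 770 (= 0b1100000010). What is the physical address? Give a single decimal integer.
vaddr = 770 = 0b1100000010
Split: l1_idx=6, l2_idx=0, offset=2
L1[6] = 3
L2[3][0] = 67
paddr = 67 * 32 + 2 = 2146

Answer: 2146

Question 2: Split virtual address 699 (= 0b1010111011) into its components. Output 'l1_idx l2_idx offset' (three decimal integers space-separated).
Answer: 5 1 27

Derivation:
vaddr = 699 = 0b1010111011
  top 3 bits -> l1_idx = 5
  next 2 bits -> l2_idx = 1
  bottom 5 bits -> offset = 27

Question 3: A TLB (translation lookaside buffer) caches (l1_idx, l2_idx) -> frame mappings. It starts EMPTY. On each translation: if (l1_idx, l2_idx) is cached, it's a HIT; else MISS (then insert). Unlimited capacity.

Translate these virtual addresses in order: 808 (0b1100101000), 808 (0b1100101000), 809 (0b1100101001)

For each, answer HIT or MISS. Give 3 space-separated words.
vaddr=808: (6,1) not in TLB -> MISS, insert
vaddr=808: (6,1) in TLB -> HIT
vaddr=809: (6,1) in TLB -> HIT

Answer: MISS HIT HIT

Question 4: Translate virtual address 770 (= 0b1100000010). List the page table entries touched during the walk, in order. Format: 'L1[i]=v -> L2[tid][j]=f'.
vaddr = 770 = 0b1100000010
Split: l1_idx=6, l2_idx=0, offset=2

Answer: L1[6]=3 -> L2[3][0]=67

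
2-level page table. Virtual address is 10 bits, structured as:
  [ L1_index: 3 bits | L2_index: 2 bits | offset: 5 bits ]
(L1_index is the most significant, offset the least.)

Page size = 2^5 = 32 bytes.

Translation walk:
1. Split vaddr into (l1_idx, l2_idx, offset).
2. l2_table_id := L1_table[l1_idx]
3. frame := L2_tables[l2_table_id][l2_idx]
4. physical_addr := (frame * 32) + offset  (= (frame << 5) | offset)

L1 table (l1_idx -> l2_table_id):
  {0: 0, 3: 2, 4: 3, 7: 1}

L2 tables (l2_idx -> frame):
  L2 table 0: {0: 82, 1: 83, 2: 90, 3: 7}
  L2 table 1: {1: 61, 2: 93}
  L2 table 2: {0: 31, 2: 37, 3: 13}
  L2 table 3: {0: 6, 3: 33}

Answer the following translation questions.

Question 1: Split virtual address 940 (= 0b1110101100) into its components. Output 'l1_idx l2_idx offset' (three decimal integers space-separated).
vaddr = 940 = 0b1110101100
  top 3 bits -> l1_idx = 7
  next 2 bits -> l2_idx = 1
  bottom 5 bits -> offset = 12

Answer: 7 1 12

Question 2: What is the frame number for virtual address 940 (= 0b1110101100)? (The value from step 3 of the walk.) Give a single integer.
vaddr = 940: l1_idx=7, l2_idx=1
L1[7] = 1; L2[1][1] = 61

Answer: 61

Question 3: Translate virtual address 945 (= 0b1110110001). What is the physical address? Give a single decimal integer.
Answer: 1969

Derivation:
vaddr = 945 = 0b1110110001
Split: l1_idx=7, l2_idx=1, offset=17
L1[7] = 1
L2[1][1] = 61
paddr = 61 * 32 + 17 = 1969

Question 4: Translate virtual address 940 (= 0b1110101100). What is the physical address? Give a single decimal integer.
vaddr = 940 = 0b1110101100
Split: l1_idx=7, l2_idx=1, offset=12
L1[7] = 1
L2[1][1] = 61
paddr = 61 * 32 + 12 = 1964

Answer: 1964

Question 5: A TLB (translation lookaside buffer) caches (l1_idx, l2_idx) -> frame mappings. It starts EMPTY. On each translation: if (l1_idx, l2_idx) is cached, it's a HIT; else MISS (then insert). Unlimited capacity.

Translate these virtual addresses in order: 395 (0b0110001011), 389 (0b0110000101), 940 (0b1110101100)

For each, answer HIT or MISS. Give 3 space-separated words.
vaddr=395: (3,0) not in TLB -> MISS, insert
vaddr=389: (3,0) in TLB -> HIT
vaddr=940: (7,1) not in TLB -> MISS, insert

Answer: MISS HIT MISS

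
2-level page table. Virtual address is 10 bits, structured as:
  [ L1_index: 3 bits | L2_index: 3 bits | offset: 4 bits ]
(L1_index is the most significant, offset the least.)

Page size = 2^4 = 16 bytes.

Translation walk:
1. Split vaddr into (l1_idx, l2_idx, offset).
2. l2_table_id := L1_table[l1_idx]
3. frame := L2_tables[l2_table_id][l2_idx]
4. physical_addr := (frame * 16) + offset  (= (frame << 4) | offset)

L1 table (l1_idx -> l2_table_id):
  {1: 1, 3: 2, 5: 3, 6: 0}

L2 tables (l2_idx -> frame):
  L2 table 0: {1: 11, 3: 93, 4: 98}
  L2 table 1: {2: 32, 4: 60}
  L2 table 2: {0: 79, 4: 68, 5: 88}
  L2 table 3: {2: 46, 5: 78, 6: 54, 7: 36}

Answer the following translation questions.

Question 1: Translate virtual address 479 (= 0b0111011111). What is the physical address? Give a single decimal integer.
vaddr = 479 = 0b0111011111
Split: l1_idx=3, l2_idx=5, offset=15
L1[3] = 2
L2[2][5] = 88
paddr = 88 * 16 + 15 = 1423

Answer: 1423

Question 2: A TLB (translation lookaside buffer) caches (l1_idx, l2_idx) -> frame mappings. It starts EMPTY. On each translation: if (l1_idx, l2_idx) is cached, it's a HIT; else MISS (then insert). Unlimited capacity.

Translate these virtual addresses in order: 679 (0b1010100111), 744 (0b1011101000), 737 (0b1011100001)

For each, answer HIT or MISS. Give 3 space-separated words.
Answer: MISS MISS HIT

Derivation:
vaddr=679: (5,2) not in TLB -> MISS, insert
vaddr=744: (5,6) not in TLB -> MISS, insert
vaddr=737: (5,6) in TLB -> HIT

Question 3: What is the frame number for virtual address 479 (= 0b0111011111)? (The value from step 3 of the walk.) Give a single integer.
Answer: 88

Derivation:
vaddr = 479: l1_idx=3, l2_idx=5
L1[3] = 2; L2[2][5] = 88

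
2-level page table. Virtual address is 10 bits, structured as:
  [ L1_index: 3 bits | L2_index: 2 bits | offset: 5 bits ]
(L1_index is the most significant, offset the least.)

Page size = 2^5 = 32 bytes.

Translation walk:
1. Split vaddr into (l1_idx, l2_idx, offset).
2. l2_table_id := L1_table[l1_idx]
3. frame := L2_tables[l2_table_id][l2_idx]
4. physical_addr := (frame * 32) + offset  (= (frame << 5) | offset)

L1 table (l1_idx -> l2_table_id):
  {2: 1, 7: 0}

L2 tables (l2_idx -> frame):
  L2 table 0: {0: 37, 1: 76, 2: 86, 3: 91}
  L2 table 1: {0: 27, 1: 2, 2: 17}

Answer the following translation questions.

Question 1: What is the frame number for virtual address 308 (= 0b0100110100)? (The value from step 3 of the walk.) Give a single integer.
Answer: 2

Derivation:
vaddr = 308: l1_idx=2, l2_idx=1
L1[2] = 1; L2[1][1] = 2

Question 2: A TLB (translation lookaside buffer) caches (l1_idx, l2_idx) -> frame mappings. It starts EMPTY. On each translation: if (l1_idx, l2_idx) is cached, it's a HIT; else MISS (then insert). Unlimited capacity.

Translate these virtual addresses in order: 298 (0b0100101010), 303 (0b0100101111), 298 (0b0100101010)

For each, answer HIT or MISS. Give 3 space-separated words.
Answer: MISS HIT HIT

Derivation:
vaddr=298: (2,1) not in TLB -> MISS, insert
vaddr=303: (2,1) in TLB -> HIT
vaddr=298: (2,1) in TLB -> HIT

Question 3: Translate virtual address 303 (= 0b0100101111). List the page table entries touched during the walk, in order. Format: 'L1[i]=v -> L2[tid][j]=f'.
vaddr = 303 = 0b0100101111
Split: l1_idx=2, l2_idx=1, offset=15

Answer: L1[2]=1 -> L2[1][1]=2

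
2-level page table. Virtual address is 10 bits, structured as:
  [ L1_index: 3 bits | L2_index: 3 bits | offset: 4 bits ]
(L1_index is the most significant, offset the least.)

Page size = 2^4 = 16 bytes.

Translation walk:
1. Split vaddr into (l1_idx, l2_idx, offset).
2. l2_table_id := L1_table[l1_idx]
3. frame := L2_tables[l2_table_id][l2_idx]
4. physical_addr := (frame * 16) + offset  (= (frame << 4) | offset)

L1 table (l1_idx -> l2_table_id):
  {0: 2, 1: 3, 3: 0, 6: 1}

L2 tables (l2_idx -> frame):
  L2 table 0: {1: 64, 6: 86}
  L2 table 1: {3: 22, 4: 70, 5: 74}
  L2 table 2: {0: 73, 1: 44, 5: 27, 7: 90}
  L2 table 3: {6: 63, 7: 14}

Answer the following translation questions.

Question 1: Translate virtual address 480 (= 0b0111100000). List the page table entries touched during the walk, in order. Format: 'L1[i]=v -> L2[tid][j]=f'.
Answer: L1[3]=0 -> L2[0][6]=86

Derivation:
vaddr = 480 = 0b0111100000
Split: l1_idx=3, l2_idx=6, offset=0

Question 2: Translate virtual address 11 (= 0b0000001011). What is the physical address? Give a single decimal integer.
vaddr = 11 = 0b0000001011
Split: l1_idx=0, l2_idx=0, offset=11
L1[0] = 2
L2[2][0] = 73
paddr = 73 * 16 + 11 = 1179

Answer: 1179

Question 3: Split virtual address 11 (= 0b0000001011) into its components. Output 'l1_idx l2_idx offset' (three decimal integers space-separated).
vaddr = 11 = 0b0000001011
  top 3 bits -> l1_idx = 0
  next 3 bits -> l2_idx = 0
  bottom 4 bits -> offset = 11

Answer: 0 0 11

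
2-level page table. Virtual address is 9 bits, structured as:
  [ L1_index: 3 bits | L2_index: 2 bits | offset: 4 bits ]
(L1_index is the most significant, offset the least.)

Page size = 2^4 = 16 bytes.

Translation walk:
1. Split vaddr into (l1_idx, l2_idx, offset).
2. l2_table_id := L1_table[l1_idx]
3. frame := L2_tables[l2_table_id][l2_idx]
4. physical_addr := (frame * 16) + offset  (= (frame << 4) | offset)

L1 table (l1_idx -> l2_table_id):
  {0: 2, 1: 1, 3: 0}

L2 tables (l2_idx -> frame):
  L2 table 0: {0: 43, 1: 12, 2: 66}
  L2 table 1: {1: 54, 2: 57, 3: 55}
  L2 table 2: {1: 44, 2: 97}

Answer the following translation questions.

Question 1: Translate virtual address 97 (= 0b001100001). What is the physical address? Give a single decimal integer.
Answer: 913

Derivation:
vaddr = 97 = 0b001100001
Split: l1_idx=1, l2_idx=2, offset=1
L1[1] = 1
L2[1][2] = 57
paddr = 57 * 16 + 1 = 913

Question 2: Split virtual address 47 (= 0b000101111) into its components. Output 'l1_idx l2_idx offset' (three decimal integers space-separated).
vaddr = 47 = 0b000101111
  top 3 bits -> l1_idx = 0
  next 2 bits -> l2_idx = 2
  bottom 4 bits -> offset = 15

Answer: 0 2 15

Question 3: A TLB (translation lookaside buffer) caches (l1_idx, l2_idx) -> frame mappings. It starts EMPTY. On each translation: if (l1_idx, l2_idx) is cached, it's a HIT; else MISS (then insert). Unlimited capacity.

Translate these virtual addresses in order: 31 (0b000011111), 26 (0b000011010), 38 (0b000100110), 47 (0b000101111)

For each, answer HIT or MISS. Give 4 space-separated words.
vaddr=31: (0,1) not in TLB -> MISS, insert
vaddr=26: (0,1) in TLB -> HIT
vaddr=38: (0,2) not in TLB -> MISS, insert
vaddr=47: (0,2) in TLB -> HIT

Answer: MISS HIT MISS HIT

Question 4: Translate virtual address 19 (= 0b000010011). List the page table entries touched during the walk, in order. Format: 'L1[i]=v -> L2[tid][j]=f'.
vaddr = 19 = 0b000010011
Split: l1_idx=0, l2_idx=1, offset=3

Answer: L1[0]=2 -> L2[2][1]=44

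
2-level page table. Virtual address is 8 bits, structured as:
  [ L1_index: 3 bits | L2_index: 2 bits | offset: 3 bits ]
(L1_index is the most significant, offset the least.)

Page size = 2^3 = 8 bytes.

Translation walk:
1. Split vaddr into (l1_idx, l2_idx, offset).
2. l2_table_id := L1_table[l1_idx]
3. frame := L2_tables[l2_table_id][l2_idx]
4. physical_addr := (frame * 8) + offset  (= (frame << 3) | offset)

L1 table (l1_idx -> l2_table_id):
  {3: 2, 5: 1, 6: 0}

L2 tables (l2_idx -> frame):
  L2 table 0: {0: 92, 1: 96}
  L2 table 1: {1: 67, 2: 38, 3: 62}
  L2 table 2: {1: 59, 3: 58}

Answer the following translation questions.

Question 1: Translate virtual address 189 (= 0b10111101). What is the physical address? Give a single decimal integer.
vaddr = 189 = 0b10111101
Split: l1_idx=5, l2_idx=3, offset=5
L1[5] = 1
L2[1][3] = 62
paddr = 62 * 8 + 5 = 501

Answer: 501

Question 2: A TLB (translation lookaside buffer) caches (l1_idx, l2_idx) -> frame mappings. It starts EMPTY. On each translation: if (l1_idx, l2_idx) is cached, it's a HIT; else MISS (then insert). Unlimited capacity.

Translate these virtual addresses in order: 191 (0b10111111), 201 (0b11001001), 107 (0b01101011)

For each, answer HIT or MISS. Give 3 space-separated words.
vaddr=191: (5,3) not in TLB -> MISS, insert
vaddr=201: (6,1) not in TLB -> MISS, insert
vaddr=107: (3,1) not in TLB -> MISS, insert

Answer: MISS MISS MISS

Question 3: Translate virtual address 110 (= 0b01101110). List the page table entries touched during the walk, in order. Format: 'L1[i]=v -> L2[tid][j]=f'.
Answer: L1[3]=2 -> L2[2][1]=59

Derivation:
vaddr = 110 = 0b01101110
Split: l1_idx=3, l2_idx=1, offset=6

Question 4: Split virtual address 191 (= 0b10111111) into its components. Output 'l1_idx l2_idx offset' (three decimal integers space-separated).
vaddr = 191 = 0b10111111
  top 3 bits -> l1_idx = 5
  next 2 bits -> l2_idx = 3
  bottom 3 bits -> offset = 7

Answer: 5 3 7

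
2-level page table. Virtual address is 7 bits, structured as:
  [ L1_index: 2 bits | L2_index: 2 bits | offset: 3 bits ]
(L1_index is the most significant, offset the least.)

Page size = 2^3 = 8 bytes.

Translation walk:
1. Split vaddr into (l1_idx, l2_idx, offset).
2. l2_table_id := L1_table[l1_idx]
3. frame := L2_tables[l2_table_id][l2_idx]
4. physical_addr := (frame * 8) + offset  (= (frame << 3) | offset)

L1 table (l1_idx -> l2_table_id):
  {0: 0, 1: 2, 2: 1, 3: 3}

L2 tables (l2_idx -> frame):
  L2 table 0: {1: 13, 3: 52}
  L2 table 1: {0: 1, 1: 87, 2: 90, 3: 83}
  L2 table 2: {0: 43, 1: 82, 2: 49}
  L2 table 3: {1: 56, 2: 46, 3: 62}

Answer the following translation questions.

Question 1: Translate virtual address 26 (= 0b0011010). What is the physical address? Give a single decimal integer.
Answer: 418

Derivation:
vaddr = 26 = 0b0011010
Split: l1_idx=0, l2_idx=3, offset=2
L1[0] = 0
L2[0][3] = 52
paddr = 52 * 8 + 2 = 418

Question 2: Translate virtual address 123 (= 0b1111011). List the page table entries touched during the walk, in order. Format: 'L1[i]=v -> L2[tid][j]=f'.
vaddr = 123 = 0b1111011
Split: l1_idx=3, l2_idx=3, offset=3

Answer: L1[3]=3 -> L2[3][3]=62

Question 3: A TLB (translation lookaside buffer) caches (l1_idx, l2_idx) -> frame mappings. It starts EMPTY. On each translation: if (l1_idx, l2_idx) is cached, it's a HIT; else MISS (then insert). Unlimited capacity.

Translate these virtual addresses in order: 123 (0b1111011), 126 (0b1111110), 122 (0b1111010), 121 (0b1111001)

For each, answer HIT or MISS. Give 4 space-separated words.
Answer: MISS HIT HIT HIT

Derivation:
vaddr=123: (3,3) not in TLB -> MISS, insert
vaddr=126: (3,3) in TLB -> HIT
vaddr=122: (3,3) in TLB -> HIT
vaddr=121: (3,3) in TLB -> HIT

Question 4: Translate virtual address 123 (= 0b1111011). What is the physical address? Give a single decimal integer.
Answer: 499

Derivation:
vaddr = 123 = 0b1111011
Split: l1_idx=3, l2_idx=3, offset=3
L1[3] = 3
L2[3][3] = 62
paddr = 62 * 8 + 3 = 499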